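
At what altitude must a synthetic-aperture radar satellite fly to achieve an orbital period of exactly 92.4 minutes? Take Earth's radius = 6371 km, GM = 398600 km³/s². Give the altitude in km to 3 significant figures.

399 km

T = 92.4 min = 5544.0 s.
From T = 2π√(a³/μ): a = (μ T²/4π²)^(1/3) = (398600 × 5544.0² / 4π²)^(1/3) = 6770 km.
Altitude h = a − R = 6770 − 6371 = 399 km.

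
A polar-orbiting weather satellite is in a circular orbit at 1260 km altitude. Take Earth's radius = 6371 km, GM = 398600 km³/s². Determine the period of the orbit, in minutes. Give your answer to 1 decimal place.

Semi-major axis a = 6371 + 1260 = 7631 km. Period T = 2π√(a³/μ) = 2π√(7631³/398600) = 6634.1 s = 110.57 min.

110.6 min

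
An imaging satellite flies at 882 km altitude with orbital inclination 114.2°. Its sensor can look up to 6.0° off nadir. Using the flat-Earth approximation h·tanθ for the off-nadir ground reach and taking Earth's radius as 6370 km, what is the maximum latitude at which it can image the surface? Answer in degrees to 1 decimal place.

Retrograde orbit: the ground track reaches ±(180° − i) = ±(180 − 114.2) = ±65.8°.
Sensor half-swath on the ground ≈ 882·tan(6.0°) = 93 km = 0.83° of latitude.
Maximum observable latitude ≈ 65.8 + 0.83 = 66.6°.

66.6°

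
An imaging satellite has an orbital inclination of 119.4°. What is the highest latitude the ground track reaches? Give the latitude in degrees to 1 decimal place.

Retrograde orbit: the ground track reaches ±(180° − i) = ±(180 − 119.4) = ±60.6°.

60.6°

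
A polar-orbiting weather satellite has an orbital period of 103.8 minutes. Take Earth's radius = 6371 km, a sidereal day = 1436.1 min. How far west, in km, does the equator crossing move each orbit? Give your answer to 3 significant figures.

T = 103.8 min = 6228.0 s.
During one orbit Earth rotates (6228.0 / 86166) × 360° = 26.02°.
At the equator that is 26.02° × (2π·6371/360) km/° = 26.02 × 111.2 = 2893 km.

2890 km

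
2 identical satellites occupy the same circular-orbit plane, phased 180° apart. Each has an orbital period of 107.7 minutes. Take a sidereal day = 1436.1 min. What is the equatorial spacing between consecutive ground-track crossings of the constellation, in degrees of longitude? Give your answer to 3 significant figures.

T = 107.7 min = 6462.0 s.
Single-satellite node shift = (6462.0/86166) × 360° = 27.00°.
With 2 satellites evenly phased, successive equator crossings are 27.00/2 = 13.499° apart.

13.5°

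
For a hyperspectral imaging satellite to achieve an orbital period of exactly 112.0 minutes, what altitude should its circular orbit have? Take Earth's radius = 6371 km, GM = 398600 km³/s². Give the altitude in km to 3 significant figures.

T = 112.0 min = 6720.0 s.
From T = 2π√(a³/μ): a = (μ T²/4π²)^(1/3) = (398600 × 6720.0² / 4π²)^(1/3) = 7697 km.
Altitude h = a − R = 7697 − 6371 = 1326 km.

1330 km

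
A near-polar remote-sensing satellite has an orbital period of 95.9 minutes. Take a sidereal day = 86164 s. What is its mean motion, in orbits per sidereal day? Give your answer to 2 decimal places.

14.97

T = 95.9 min = 5754.0 s.
Orbits per sidereal day = 86164 / 5754.0 = 14.975.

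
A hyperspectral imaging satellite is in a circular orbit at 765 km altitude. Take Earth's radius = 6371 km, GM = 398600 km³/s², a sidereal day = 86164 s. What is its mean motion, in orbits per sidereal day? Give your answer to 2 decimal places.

14.36

Semi-major axis a = 6371 + 765 = 7136 km. Period T = 2π√(a³/μ) = 2π√(7136³/398600) = 5999.2 s = 99.99 min.
Orbits per sidereal day = 86164 / 5999.2 = 14.363.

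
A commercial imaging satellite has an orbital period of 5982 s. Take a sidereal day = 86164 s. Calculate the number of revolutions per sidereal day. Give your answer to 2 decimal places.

14.40

Orbits per sidereal day = 86164 / 5982.0 = 14.404.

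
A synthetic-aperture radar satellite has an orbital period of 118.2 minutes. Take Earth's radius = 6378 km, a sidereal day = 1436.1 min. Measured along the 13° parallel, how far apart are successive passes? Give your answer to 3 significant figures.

3210 km

T = 118.2 min = 7092.0 s.
Node shift per orbit = (7092.0/86166) × 360° = 29.63°.
Equatorial spacing = 29.63 × 111.3 km/° = 3298 km.
At 13° latitude, spacing = 3298 × cos(13°) = 3214 km.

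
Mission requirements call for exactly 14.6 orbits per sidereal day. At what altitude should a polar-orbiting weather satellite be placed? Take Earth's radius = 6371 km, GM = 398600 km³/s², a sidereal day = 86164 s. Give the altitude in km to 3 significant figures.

687 km

Required period T = 86164 / 14.6 = 5901.6 s.
From T = 2π√(a³/μ): a = (μ T²/4π²)^(1/3) = (398600 × 5901.6² / 4π²)^(1/3) = 7058 km.
Altitude h = a − R = 7058 − 6371 = 687 km.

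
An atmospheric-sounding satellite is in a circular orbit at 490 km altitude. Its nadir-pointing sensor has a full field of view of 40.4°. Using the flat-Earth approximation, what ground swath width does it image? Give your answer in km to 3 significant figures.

361 km

Half-angle = 40.4°/2 = 20.2°.
Swath width ≈ 2h·tan(θ/2) = 2 × 490 × tan(20.2°) = 360.6 km.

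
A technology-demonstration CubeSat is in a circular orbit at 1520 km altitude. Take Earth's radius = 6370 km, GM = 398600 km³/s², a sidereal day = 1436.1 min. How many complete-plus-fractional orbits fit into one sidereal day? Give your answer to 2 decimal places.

Semi-major axis a = 6370 + 1520 = 7890 km. Period T = 2π√(a³/μ) = 2π√(7890³/398600) = 6974.7 s = 116.25 min.
Orbits per sidereal day = 86166 / 6974.7 = 12.354.

12.35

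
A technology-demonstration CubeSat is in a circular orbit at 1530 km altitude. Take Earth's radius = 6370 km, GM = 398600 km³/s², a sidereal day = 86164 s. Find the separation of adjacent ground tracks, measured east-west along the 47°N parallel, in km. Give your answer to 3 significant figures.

Semi-major axis a = 6370 + 1530 = 7900 km. Period T = 2π√(a³/μ) = 2π√(7900³/398600) = 6988.0 s = 116.47 min.
Node shift per orbit = (6988.0/86164) × 360° = 29.20°.
Equatorial spacing = 29.20 × 111.2 km/° = 3246 km.
At 47° latitude, spacing = 3246 × cos(47°) = 2214 km.

2210 km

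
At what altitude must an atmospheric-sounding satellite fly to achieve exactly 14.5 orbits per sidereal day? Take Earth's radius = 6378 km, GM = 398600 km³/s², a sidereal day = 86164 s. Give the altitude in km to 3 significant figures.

Required period T = 86164 / 14.5 = 5942.3 s.
From T = 2π√(a³/μ): a = (μ T²/4π²)^(1/3) = (398600 × 5942.3² / 4π²)^(1/3) = 7091 km.
Altitude h = a − R = 7091 − 6378 = 713 km.

713 km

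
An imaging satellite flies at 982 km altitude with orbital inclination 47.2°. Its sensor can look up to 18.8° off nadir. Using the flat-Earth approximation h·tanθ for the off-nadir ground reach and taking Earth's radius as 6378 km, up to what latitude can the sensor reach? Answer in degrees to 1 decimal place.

For a prograde orbit the ground track reaches latitude ±i = ±47.2°.
Sensor half-swath on the ground ≈ 982·tan(18.8°) = 334 km = 3.00° of latitude.
Maximum observable latitude ≈ 47.2 + 3.00 = 50.2°.

50.2°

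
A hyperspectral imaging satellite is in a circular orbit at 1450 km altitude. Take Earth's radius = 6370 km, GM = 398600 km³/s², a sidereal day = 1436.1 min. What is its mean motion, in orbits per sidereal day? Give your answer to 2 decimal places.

12.52

Semi-major axis a = 6370 + 1450 = 7820 km. Period T = 2π√(a³/μ) = 2π√(7820³/398600) = 6882.1 s = 114.70 min.
Orbits per sidereal day = 86166 / 6882.1 = 12.520.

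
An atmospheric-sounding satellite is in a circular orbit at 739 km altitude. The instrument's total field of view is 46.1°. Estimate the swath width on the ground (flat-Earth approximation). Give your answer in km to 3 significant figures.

629 km

Half-angle = 46.1°/2 = 23.05°.
Swath width ≈ 2h·tan(θ/2) = 2 × 739 × tan(23.05°) = 628.9 km.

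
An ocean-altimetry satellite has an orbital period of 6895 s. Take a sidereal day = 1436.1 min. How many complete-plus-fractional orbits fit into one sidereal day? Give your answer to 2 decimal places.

Orbits per sidereal day = 86166 / 6895.0 = 12.497.

12.50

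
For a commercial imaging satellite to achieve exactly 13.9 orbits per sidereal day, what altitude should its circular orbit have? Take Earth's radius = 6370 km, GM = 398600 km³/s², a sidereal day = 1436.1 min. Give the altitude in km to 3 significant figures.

Required period T = 86166 / 13.9 = 6199.0 s.
From T = 2π√(a³/μ): a = (μ T²/4π²)^(1/3) = (398600 × 6199.0² / 4π²)^(1/3) = 7294 km.
Altitude h = a − R = 7294 − 6370 = 924 km.

924 km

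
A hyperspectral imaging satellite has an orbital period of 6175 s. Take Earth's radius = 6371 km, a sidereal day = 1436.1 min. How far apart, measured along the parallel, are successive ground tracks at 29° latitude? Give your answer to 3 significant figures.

2510 km

Node shift per orbit = (6175.0/86166) × 360° = 25.80°.
Equatorial spacing = 25.80 × 111.2 km/° = 2869 km.
At 29° latitude, spacing = 2869 × cos(29°) = 2509 km.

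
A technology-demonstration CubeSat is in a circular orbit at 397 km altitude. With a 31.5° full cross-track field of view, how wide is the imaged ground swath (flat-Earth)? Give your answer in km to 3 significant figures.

Half-angle = 31.5°/2 = 15.75°.
Swath width ≈ 2h·tan(θ/2) = 2 × 397 × tan(15.75°) = 223.9 km.

224 km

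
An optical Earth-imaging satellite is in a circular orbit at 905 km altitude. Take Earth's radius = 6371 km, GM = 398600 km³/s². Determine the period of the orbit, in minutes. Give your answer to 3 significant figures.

Semi-major axis a = 6371 + 905 = 7276 km. Period T = 2π√(a³/μ) = 2π√(7276³/398600) = 6176.6 s = 102.94 min.

103 min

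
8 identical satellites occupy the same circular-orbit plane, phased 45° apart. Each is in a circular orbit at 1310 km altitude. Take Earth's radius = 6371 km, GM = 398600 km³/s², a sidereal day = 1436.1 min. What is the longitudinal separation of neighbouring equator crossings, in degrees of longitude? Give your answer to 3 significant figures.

3.50°

Semi-major axis a = 6371 + 1310 = 7681 km. Period T = 2π√(a³/μ) = 2π√(7681³/398600) = 6699.4 s = 111.66 min.
Single-satellite node shift = (6699.4/86166) × 360° = 27.99°.
With 8 satellites evenly phased, successive equator crossings are 27.99/8 = 3.499° apart.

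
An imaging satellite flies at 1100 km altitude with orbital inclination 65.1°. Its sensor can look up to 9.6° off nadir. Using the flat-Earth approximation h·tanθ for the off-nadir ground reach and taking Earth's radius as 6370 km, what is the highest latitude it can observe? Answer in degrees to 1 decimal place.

66.8°

For a prograde orbit the ground track reaches latitude ±i = ±65.1°.
Sensor half-swath on the ground ≈ 1100·tan(9.6°) = 186 km = 1.67° of latitude.
Maximum observable latitude ≈ 65.1 + 1.67 = 66.8°.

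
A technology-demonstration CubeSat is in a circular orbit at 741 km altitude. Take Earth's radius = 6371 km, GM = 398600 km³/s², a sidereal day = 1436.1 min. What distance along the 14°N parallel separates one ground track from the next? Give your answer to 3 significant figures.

Semi-major axis a = 6371 + 741 = 7112 km. Period T = 2π√(a³/μ) = 2π√(7112³/398600) = 5969.0 s = 99.48 min.
Node shift per orbit = (5969.0/86166) × 360° = 24.94°.
Equatorial spacing = 24.94 × 111.2 km/° = 2773 km.
At 14° latitude, spacing = 2773 × cos(14°) = 2691 km.

2690 km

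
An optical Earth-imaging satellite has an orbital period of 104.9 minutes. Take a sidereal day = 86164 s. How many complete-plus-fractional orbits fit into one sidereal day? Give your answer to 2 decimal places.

T = 104.9 min = 6294.0 s.
Orbits per sidereal day = 86164 / 6294.0 = 13.690.

13.69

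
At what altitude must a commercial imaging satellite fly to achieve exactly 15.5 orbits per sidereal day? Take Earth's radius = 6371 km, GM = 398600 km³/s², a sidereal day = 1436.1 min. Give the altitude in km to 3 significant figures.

Required period T = 86166 / 15.5 = 5559.1 s.
From T = 2π√(a³/μ): a = (μ T²/4π²)^(1/3) = (398600 × 5559.1² / 4π²)^(1/3) = 6783 km.
Altitude h = a − R = 6783 − 6371 = 412 km.

412 km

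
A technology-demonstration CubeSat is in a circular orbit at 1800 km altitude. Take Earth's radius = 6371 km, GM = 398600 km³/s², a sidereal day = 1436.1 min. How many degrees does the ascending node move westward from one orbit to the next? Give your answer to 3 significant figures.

30.7°

Semi-major axis a = 6371 + 1800 = 8171 km. Period T = 2π√(a³/μ) = 2π√(8171³/398600) = 7350.6 s = 122.51 min.
During one orbit Earth rotates (7350.6 / 86166) × 360° = 30.71°.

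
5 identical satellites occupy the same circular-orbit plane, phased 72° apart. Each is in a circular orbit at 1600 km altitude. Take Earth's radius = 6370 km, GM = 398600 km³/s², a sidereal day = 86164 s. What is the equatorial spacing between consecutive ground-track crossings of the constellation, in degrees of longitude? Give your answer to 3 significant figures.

5.92°

Semi-major axis a = 6370 + 1600 = 7970 km. Period T = 2π√(a³/μ) = 2π√(7970³/398600) = 7081.1 s = 118.02 min.
Single-satellite node shift = (7081.1/86164) × 360° = 29.59°.
With 5 satellites evenly phased, successive equator crossings are 29.59/5 = 5.917° apart.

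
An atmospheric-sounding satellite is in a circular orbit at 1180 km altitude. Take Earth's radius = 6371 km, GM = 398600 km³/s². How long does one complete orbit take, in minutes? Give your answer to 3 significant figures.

109 min

Semi-major axis a = 6371 + 1180 = 7551 km. Period T = 2π√(a³/μ) = 2π√(7551³/398600) = 6530.1 s = 108.83 min.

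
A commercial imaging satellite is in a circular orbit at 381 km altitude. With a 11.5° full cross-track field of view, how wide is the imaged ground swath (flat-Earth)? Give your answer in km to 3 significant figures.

Half-angle = 11.5°/2 = 5.75°.
Swath width ≈ 2h·tan(θ/2) = 2 × 381 × tan(5.75°) = 76.7 km.

76.7 km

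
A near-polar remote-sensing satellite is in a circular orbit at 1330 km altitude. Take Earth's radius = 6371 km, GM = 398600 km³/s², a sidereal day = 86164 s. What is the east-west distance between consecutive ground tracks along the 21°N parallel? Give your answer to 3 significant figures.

Semi-major axis a = 6371 + 1330 = 7701 km. Period T = 2π√(a³/μ) = 2π√(7701³/398600) = 6725.6 s = 112.09 min.
Node shift per orbit = (6725.6/86164) × 360° = 28.10°.
Equatorial spacing = 28.10 × 111.2 km/° = 3125 km.
At 21° latitude, spacing = 3125 × cos(21°) = 2917 km.

2920 km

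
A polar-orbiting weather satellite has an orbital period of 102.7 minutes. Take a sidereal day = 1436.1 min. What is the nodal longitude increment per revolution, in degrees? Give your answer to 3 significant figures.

T = 102.7 min = 6162.0 s.
During one orbit Earth rotates (6162.0 / 86166) × 360° = 25.74°.

25.7°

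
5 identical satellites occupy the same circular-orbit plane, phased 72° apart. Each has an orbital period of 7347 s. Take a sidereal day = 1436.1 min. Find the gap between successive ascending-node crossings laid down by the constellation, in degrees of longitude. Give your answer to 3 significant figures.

6.14°

Single-satellite node shift = (7347.0/86166) × 360° = 30.70°.
With 5 satellites evenly phased, successive equator crossings are 30.70/5 = 6.139° apart.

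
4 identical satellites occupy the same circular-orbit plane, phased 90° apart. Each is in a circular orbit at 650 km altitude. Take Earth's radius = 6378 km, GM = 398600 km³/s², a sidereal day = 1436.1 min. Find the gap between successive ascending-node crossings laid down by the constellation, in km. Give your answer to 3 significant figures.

682 km

Semi-major axis a = 6378 + 650 = 7028 km. Period T = 2π√(a³/μ) = 2π√(7028³/398600) = 5863.5 s = 97.73 min.
Single-satellite node shift = (5863.5/86166) × 360° = 24.50°.
With 4 satellites evenly phased, successive equator crossings are 24.50/4 = 6.124° apart.
That is 6.124 × 111.3 = 682 km at the equator.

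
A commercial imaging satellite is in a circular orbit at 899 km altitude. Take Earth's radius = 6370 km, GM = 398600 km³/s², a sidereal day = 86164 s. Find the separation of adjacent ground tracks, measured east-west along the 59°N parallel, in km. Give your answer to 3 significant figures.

Semi-major axis a = 6370 + 899 = 7269 km. Period T = 2π√(a³/μ) = 2π√(7269³/398600) = 6167.7 s = 102.79 min.
Node shift per orbit = (6167.7/86164) × 360° = 25.77°.
Equatorial spacing = 25.77 × 111.2 km/° = 2865 km.
At 59° latitude, spacing = 2865 × cos(59°) = 1476 km.

1480 km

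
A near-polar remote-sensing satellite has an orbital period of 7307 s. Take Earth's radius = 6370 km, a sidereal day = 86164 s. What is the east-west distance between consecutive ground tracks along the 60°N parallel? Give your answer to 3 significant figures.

Node shift per orbit = (7307.0/86164) × 360° = 30.53°.
Equatorial spacing = 30.53 × 111.2 km/° = 3394 km.
At 60° latitude, spacing = 3394 × cos(60°) = 1697 km.

1700 km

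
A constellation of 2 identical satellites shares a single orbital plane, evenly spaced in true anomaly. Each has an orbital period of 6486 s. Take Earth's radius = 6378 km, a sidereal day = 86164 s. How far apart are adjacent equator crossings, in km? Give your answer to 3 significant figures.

1510 km

Single-satellite node shift = (6486.0/86164) × 360° = 27.10°.
With 2 satellites evenly phased, successive equator crossings are 27.10/2 = 13.550° apart.
That is 13.550 × 111.3 = 1508 km at the equator.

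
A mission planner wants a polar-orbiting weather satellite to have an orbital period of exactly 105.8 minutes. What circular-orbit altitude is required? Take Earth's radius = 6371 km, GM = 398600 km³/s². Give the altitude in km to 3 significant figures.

1040 km

T = 105.8 min = 6348.0 s.
From T = 2π√(a³/μ): a = (μ T²/4π²)^(1/3) = (398600 × 6348.0² / 4π²)^(1/3) = 7410 km.
Altitude h = a − R = 7410 − 6371 = 1039 km.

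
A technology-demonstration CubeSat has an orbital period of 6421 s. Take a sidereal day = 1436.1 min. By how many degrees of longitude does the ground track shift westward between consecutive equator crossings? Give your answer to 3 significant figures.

During one orbit Earth rotates (6421.0 / 86166) × 360° = 26.83°.

26.8°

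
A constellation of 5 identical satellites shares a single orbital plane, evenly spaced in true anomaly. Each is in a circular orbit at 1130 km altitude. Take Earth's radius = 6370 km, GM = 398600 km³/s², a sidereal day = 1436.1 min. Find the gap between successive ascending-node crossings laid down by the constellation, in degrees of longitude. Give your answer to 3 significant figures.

5.40°

Semi-major axis a = 6370 + 1130 = 7500 km. Period T = 2π√(a³/μ) = 2π√(7500³/398600) = 6464.0 s = 107.73 min.
Single-satellite node shift = (6464.0/86166) × 360° = 27.01°.
With 5 satellites evenly phased, successive equator crossings are 27.01/5 = 5.401° apart.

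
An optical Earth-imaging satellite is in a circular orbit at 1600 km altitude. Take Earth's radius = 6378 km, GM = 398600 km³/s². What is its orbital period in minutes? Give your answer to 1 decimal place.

118.2 min

Semi-major axis a = 6378 + 1600 = 7978 km. Period T = 2π√(a³/μ) = 2π√(7978³/398600) = 7091.7 s = 118.20 min.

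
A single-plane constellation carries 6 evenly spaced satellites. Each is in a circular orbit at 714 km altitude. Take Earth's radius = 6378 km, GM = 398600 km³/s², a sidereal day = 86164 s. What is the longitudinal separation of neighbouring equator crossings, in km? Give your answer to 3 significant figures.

461 km

Semi-major axis a = 6378 + 714 = 7092 km. Period T = 2π√(a³/μ) = 2π√(7092³/398600) = 5943.8 s = 99.06 min.
Single-satellite node shift = (5943.8/86164) × 360° = 24.83°.
With 6 satellites evenly phased, successive equator crossings are 24.83/6 = 4.139° apart.
That is 4.139 × 111.3 = 461 km at the equator.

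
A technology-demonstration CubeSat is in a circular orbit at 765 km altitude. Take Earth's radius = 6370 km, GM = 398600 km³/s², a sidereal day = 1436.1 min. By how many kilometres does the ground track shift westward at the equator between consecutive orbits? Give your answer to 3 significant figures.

2790 km

Semi-major axis a = 6370 + 765 = 7135 km. Period T = 2π√(a³/μ) = 2π√(7135³/398600) = 5997.9 s = 99.97 min.
During one orbit Earth rotates (5997.9 / 86166) × 360° = 25.06°.
At the equator that is 25.06° × (2π·6370/360) km/° = 25.06 × 111.2 = 2786 km.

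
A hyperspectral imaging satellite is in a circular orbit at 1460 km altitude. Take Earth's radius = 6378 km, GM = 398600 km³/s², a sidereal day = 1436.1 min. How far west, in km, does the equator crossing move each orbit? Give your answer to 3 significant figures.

3210 km

Semi-major axis a = 6378 + 1460 = 7838 km. Period T = 2π√(a³/μ) = 2π√(7838³/398600) = 6905.9 s = 115.10 min.
During one orbit Earth rotates (6905.9 / 86166) × 360° = 28.85°.
At the equator that is 28.85° × (2π·6378/360) km/° = 28.85 × 111.3 = 3212 km.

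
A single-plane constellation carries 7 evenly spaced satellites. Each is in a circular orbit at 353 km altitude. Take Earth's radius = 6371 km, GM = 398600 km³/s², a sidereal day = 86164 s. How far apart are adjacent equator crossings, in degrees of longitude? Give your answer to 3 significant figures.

Semi-major axis a = 6371 + 353 = 6724 km. Period T = 2π√(a³/μ) = 2π√(6724³/398600) = 5487.2 s = 91.45 min.
Single-satellite node shift = (5487.2/86164) × 360° = 22.93°.
With 7 satellites evenly phased, successive equator crossings are 22.93/7 = 3.275° apart.

3.28°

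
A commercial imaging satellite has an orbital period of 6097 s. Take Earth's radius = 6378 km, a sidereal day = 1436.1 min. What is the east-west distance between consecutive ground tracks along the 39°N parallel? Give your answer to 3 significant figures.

2200 km

Node shift per orbit = (6097.0/86166) × 360° = 25.47°.
Equatorial spacing = 25.47 × 111.3 km/° = 2836 km.
At 39° latitude, spacing = 2836 × cos(39°) = 2204 km.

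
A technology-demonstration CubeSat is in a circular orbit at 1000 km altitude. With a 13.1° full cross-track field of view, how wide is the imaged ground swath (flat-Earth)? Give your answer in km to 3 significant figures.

230 km

Half-angle = 13.1°/2 = 6.55°.
Swath width ≈ 2h·tan(θ/2) = 2 × 1000 × tan(6.55°) = 229.6 km.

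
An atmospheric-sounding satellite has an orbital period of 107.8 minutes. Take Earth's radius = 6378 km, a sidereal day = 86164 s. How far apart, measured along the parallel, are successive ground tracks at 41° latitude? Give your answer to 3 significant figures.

T = 107.8 min = 6468.0 s.
Node shift per orbit = (6468.0/86164) × 360° = 27.02°.
Equatorial spacing = 27.02 × 111.3 km/° = 3008 km.
At 41° latitude, spacing = 3008 × cos(41°) = 2270 km.

2270 km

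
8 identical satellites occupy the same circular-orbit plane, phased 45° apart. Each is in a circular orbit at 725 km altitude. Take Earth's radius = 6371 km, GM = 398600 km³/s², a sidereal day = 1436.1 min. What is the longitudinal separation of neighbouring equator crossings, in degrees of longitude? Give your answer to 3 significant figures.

Semi-major axis a = 6371 + 725 = 7096 km. Period T = 2π√(a³/μ) = 2π√(7096³/398600) = 5948.8 s = 99.15 min.
Single-satellite node shift = (5948.8/86166) × 360° = 24.85°.
With 8 satellites evenly phased, successive equator crossings are 24.85/8 = 3.107° apart.

3.11°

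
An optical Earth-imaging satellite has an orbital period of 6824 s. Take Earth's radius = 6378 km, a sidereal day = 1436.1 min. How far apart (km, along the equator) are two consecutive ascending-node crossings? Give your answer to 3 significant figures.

During one orbit Earth rotates (6824.0 / 86166) × 360° = 28.51°.
At the equator that is 28.51° × (2π·6378/360) km/° = 28.51 × 111.3 = 3174 km.

3170 km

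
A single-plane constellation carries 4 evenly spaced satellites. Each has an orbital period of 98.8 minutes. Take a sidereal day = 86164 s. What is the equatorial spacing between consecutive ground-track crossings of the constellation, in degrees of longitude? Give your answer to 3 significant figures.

T = 98.8 min = 5928.0 s.
Single-satellite node shift = (5928.0/86164) × 360° = 24.77°.
With 4 satellites evenly phased, successive equator crossings are 24.77/4 = 6.192° apart.

6.19°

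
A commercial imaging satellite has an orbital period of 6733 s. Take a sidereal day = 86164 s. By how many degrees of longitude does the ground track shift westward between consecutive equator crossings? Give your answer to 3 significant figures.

During one orbit Earth rotates (6733.0 / 86164) × 360° = 28.13°.

28.1°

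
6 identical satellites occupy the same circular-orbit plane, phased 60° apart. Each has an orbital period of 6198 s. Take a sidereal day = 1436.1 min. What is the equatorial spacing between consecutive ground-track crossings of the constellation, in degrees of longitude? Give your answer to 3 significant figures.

4.32°

Single-satellite node shift = (6198.0/86166) × 360° = 25.90°.
With 6 satellites evenly phased, successive equator crossings are 25.90/6 = 4.316° apart.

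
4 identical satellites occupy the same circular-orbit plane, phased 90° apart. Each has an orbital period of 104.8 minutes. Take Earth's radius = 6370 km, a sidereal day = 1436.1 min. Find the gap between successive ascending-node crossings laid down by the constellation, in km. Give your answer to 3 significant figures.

730 km

T = 104.8 min = 6288.0 s.
Single-satellite node shift = (6288.0/86166) × 360° = 26.27°.
With 4 satellites evenly phased, successive equator crossings are 26.27/4 = 6.568° apart.
That is 6.568 × 111.2 = 730 km at the equator.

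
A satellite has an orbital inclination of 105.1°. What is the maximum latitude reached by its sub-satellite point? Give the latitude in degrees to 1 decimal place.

Retrograde orbit: the ground track reaches ±(180° − i) = ±(180 − 105.1) = ±74.9°.

74.9°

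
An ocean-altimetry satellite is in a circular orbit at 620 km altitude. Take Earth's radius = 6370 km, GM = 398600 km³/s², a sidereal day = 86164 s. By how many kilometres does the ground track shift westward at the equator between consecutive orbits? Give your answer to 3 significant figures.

2700 km

Semi-major axis a = 6370 + 620 = 6990 km. Period T = 2π√(a³/μ) = 2π√(6990³/398600) = 5816.0 s = 96.93 min.
During one orbit Earth rotates (5816.0 / 86164) × 360° = 24.30°.
At the equator that is 24.30° × (2π·6370/360) km/° = 24.30 × 111.2 = 2702 km.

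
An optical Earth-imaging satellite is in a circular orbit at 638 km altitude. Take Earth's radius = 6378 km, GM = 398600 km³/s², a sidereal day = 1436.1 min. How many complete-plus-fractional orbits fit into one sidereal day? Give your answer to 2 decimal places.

Semi-major axis a = 6378 + 638 = 7016 km. Period T = 2π√(a³/μ) = 2π√(7016³/398600) = 5848.5 s = 97.48 min.
Orbits per sidereal day = 86166 / 5848.5 = 14.733.

14.73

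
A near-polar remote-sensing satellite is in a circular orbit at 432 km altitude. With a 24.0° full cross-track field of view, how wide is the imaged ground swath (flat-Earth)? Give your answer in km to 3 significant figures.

184 km

Half-angle = 24.0°/2 = 12°.
Swath width ≈ 2h·tan(θ/2) = 2 × 432 × tan(12°) = 183.6 km.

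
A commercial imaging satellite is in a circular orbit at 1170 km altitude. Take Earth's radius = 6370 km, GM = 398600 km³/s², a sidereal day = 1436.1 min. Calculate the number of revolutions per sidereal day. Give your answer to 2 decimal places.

Semi-major axis a = 6370 + 1170 = 7540 km. Period T = 2π√(a³/μ) = 2π√(7540³/398600) = 6515.8 s = 108.60 min.
Orbits per sidereal day = 86166 / 6515.8 = 13.224.

13.22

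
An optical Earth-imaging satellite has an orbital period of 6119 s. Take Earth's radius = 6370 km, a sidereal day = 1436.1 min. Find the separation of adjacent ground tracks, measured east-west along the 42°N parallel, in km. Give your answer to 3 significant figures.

Node shift per orbit = (6119.0/86166) × 360° = 25.57°.
Equatorial spacing = 25.57 × 111.2 km/° = 2842 km.
At 42° latitude, spacing = 2842 × cos(42°) = 2112 km.

2110 km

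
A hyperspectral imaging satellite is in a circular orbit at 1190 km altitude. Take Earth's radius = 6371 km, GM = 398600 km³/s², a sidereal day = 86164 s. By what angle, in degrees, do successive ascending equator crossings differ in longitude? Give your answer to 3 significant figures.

27.3°

Semi-major axis a = 6371 + 1190 = 7561 km. Period T = 2π√(a³/μ) = 2π√(7561³/398600) = 6543.0 s = 109.05 min.
During one orbit Earth rotates (6543.0 / 86164) × 360° = 27.34°.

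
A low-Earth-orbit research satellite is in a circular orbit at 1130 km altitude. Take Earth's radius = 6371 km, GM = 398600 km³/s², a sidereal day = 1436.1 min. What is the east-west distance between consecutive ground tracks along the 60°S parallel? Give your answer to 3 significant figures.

Semi-major axis a = 6371 + 1130 = 7501 km. Period T = 2π√(a³/μ) = 2π√(7501³/398600) = 6465.3 s = 107.76 min.
Node shift per orbit = (6465.3/86166) × 360° = 27.01°.
Equatorial spacing = 27.01 × 111.2 km/° = 3004 km.
At 60° latitude, spacing = 3004 × cos(60°) = 1502 km.

1500 km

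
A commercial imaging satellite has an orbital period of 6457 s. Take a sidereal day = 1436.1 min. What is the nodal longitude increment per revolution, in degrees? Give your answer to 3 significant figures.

27.0°

During one orbit Earth rotates (6457.0 / 86166) × 360° = 26.98°.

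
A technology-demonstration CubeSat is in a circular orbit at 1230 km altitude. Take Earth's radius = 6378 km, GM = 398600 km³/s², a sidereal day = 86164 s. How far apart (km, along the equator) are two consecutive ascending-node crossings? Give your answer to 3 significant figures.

Semi-major axis a = 6378 + 1230 = 7608 km. Period T = 2π√(a³/μ) = 2π√(7608³/398600) = 6604.2 s = 110.07 min.
During one orbit Earth rotates (6604.2 / 86164) × 360° = 27.59°.
At the equator that is 27.59° × (2π·6378/360) km/° = 27.59 × 111.3 = 3072 km.

3070 km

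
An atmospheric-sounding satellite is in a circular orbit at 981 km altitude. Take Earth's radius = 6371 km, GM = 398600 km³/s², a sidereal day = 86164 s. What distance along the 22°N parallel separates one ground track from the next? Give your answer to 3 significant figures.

2700 km

Semi-major axis a = 6371 + 981 = 7352 km. Period T = 2π√(a³/μ) = 2π√(7352³/398600) = 6273.6 s = 104.56 min.
Node shift per orbit = (6273.6/86164) × 360° = 26.21°.
Equatorial spacing = 26.21 × 111.2 km/° = 2915 km.
At 22° latitude, spacing = 2915 × cos(22°) = 2702 km.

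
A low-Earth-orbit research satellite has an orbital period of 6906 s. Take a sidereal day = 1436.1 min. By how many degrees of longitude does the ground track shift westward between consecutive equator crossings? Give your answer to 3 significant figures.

During one orbit Earth rotates (6906.0 / 86166) × 360° = 28.85°.

28.9°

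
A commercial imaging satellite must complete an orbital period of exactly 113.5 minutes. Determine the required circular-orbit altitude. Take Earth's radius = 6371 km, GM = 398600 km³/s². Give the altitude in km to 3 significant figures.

T = 113.5 min = 6810.0 s.
From T = 2π√(a³/μ): a = (μ T²/4π²)^(1/3) = (398600 × 6810.0² / 4π²)^(1/3) = 7765 km.
Altitude h = a − R = 7765 − 6371 = 1394 km.

1390 km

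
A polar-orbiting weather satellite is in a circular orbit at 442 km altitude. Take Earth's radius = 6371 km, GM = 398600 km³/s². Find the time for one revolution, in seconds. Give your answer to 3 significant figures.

Semi-major axis a = 6371 + 442 = 6813 km. Period T = 2π√(a³/μ) = 2π√(6813³/398600) = 5596.5 s = 93.28 min.

5600 seconds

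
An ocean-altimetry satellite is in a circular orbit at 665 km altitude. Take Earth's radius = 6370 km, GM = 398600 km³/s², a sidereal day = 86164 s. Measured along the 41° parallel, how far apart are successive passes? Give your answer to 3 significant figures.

Semi-major axis a = 6370 + 665 = 7035 km. Period T = 2π√(a³/μ) = 2π√(7035³/398600) = 5872.3 s = 97.87 min.
Node shift per orbit = (5872.3/86164) × 360° = 24.53°.
Equatorial spacing = 24.53 × 111.2 km/° = 2728 km.
At 41° latitude, spacing = 2728 × cos(41°) = 2059 km.

2060 km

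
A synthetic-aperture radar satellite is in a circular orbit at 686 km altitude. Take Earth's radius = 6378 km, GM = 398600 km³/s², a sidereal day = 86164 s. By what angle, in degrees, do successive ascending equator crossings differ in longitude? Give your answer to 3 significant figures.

24.7°

Semi-major axis a = 6378 + 686 = 7064 km. Period T = 2π√(a³/μ) = 2π√(7064³/398600) = 5908.6 s = 98.48 min.
During one orbit Earth rotates (5908.6 / 86164) × 360° = 24.69°.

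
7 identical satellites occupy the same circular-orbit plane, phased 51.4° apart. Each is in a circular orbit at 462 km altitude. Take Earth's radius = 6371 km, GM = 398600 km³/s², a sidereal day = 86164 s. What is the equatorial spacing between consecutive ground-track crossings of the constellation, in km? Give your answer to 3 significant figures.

373 km

Semi-major axis a = 6371 + 462 = 6833 km. Period T = 2π√(a³/μ) = 2π√(6833³/398600) = 5621.2 s = 93.69 min.
Single-satellite node shift = (5621.2/86164) × 360° = 23.49°.
With 7 satellites evenly phased, successive equator crossings are 23.49/7 = 3.355° apart.
That is 3.355 × 111.2 = 373 km at the equator.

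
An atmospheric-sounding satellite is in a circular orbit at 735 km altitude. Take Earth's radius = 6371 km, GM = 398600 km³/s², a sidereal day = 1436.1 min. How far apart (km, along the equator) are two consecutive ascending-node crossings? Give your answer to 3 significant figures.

Semi-major axis a = 6371 + 735 = 7106 km. Period T = 2π√(a³/μ) = 2π√(7106³/398600) = 5961.4 s = 99.36 min.
During one orbit Earth rotates (5961.4 / 86166) × 360° = 24.91°.
At the equator that is 24.91° × (2π·6371/360) km/° = 24.91 × 111.2 = 2769 km.

2770 km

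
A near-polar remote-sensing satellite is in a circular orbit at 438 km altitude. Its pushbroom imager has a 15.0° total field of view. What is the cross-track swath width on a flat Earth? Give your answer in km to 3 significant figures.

115 km

Half-angle = 15.0°/2 = 7.5°.
Swath width ≈ 2h·tan(θ/2) = 2 × 438 × tan(7.5°) = 115.3 km.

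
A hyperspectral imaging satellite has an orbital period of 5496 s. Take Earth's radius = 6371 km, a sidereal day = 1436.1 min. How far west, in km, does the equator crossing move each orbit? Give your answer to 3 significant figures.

2550 km

During one orbit Earth rotates (5496.0 / 86166) × 360° = 22.96°.
At the equator that is 22.96° × (2π·6371/360) km/° = 22.96 × 111.2 = 2553 km.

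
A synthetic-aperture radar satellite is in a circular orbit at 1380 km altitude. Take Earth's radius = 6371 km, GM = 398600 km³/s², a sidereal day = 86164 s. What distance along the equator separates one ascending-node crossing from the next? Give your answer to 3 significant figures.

Semi-major axis a = 6371 + 1380 = 7751 km. Period T = 2π√(a³/μ) = 2π√(7751³/398600) = 6791.2 s = 113.19 min.
During one orbit Earth rotates (6791.2 / 86164) × 360° = 28.37°.
At the equator that is 28.37° × (2π·6371/360) km/° = 28.37 × 111.2 = 3155 km.

3160 km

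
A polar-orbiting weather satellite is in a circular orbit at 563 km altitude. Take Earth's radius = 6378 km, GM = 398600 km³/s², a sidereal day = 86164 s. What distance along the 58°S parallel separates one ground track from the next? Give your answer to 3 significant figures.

Semi-major axis a = 6378 + 563 = 6941 km. Period T = 2π√(a³/μ) = 2π√(6941³/398600) = 5755.0 s = 95.92 min.
Node shift per orbit = (5755.0/86164) × 360° = 24.04°.
Equatorial spacing = 24.04 × 111.3 km/° = 2677 km.
At 58° latitude, spacing = 2677 × cos(58°) = 1418 km.

1420 km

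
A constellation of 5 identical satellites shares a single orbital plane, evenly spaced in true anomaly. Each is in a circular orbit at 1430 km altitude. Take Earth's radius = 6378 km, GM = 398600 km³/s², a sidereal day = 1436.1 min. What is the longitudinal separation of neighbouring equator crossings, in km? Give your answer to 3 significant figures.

Semi-major axis a = 6378 + 1430 = 7808 km. Period T = 2π√(a³/μ) = 2π√(7808³/398600) = 6866.3 s = 114.44 min.
Single-satellite node shift = (6866.3/86166) × 360° = 28.69°.
With 5 satellites evenly phased, successive equator crossings are 28.69/5 = 5.737° apart.
That is 5.737 × 111.3 = 639 km at the equator.

639 km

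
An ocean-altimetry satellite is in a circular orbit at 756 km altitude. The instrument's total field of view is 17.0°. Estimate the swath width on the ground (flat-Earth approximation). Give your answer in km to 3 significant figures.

Half-angle = 17.0°/2 = 8.5°.
Swath width ≈ 2h·tan(θ/2) = 2 × 756 × tan(8.5°) = 226.0 km.

226 km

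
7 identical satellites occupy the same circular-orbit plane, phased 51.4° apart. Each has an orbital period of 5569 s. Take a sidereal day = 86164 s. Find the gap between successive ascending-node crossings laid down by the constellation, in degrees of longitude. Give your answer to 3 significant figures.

Single-satellite node shift = (5569.0/86164) × 360° = 23.27°.
With 7 satellites evenly phased, successive equator crossings are 23.27/7 = 3.324° apart.

3.32°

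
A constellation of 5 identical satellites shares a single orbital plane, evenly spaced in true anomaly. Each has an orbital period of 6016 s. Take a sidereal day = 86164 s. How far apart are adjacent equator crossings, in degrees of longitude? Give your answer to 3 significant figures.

Single-satellite node shift = (6016.0/86164) × 360° = 25.14°.
With 5 satellites evenly phased, successive equator crossings are 25.14/5 = 5.027° apart.

5.03°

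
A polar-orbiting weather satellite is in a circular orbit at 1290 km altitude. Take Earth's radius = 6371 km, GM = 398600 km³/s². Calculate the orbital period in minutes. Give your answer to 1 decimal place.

Semi-major axis a = 6371 + 1290 = 7661 km. Period T = 2π√(a³/μ) = 2π√(7661³/398600) = 6673.3 s = 111.22 min.

111.2 min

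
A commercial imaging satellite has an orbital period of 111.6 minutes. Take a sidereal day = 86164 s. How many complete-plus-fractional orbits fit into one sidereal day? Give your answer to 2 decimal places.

T = 111.6 min = 6696.0 s.
Orbits per sidereal day = 86164 / 6696.0 = 12.868.

12.87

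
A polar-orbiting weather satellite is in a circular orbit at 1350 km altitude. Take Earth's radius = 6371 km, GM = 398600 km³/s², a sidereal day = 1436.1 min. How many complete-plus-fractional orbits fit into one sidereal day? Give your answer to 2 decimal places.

12.76

Semi-major axis a = 6371 + 1350 = 7721 km. Period T = 2π√(a³/μ) = 2π√(7721³/398600) = 6751.8 s = 112.53 min.
Orbits per sidereal day = 86166 / 6751.8 = 12.762.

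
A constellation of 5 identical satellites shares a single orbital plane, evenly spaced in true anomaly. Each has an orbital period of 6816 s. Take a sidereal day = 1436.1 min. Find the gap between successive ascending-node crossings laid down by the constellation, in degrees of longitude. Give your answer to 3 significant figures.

5.70°

Single-satellite node shift = (6816.0/86166) × 360° = 28.48°.
With 5 satellites evenly phased, successive equator crossings are 28.48/5 = 5.695° apart.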